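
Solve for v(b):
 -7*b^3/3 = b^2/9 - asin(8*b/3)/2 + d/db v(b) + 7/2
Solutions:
 v(b) = C1 - 7*b^4/12 - b^3/27 + b*asin(8*b/3)/2 - 7*b/2 + sqrt(9 - 64*b^2)/16


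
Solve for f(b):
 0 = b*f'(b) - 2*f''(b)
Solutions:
 f(b) = C1 + C2*erfi(b/2)


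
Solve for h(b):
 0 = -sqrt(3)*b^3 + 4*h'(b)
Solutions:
 h(b) = C1 + sqrt(3)*b^4/16


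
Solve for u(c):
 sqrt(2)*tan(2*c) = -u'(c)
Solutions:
 u(c) = C1 + sqrt(2)*log(cos(2*c))/2


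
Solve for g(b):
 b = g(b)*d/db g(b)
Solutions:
 g(b) = -sqrt(C1 + b^2)
 g(b) = sqrt(C1 + b^2)


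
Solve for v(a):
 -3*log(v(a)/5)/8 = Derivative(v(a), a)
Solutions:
 -8*Integral(1/(-log(_y) + log(5)), (_y, v(a)))/3 = C1 - a


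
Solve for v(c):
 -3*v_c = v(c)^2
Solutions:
 v(c) = 3/(C1 + c)


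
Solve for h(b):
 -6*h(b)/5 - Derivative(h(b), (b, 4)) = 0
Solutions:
 h(b) = (C1*sin(10^(3/4)*3^(1/4)*b/10) + C2*cos(10^(3/4)*3^(1/4)*b/10))*exp(-10^(3/4)*3^(1/4)*b/10) + (C3*sin(10^(3/4)*3^(1/4)*b/10) + C4*cos(10^(3/4)*3^(1/4)*b/10))*exp(10^(3/4)*3^(1/4)*b/10)


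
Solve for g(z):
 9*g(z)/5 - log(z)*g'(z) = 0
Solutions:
 g(z) = C1*exp(9*li(z)/5)


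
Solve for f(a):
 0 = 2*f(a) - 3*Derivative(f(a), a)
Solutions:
 f(a) = C1*exp(2*a/3)


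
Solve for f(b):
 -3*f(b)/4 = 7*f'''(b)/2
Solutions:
 f(b) = C3*exp(-14^(2/3)*3^(1/3)*b/14) + (C1*sin(14^(2/3)*3^(5/6)*b/28) + C2*cos(14^(2/3)*3^(5/6)*b/28))*exp(14^(2/3)*3^(1/3)*b/28)


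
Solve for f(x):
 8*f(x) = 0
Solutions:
 f(x) = 0


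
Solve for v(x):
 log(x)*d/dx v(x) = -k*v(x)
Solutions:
 v(x) = C1*exp(-k*li(x))


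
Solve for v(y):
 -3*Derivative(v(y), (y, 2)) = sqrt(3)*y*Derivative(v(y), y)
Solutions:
 v(y) = C1 + C2*erf(sqrt(2)*3^(3/4)*y/6)


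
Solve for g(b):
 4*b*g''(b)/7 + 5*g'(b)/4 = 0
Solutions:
 g(b) = C1 + C2/b^(19/16)


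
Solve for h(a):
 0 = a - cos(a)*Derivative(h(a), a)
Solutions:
 h(a) = C1 + Integral(a/cos(a), a)


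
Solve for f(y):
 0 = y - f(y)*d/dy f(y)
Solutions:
 f(y) = -sqrt(C1 + y^2)
 f(y) = sqrt(C1 + y^2)


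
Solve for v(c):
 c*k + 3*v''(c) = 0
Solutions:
 v(c) = C1 + C2*c - c^3*k/18


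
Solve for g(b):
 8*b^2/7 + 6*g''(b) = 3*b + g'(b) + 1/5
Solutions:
 g(b) = C1 + C2*exp(b/6) + 8*b^3/21 + 75*b^2/14 + 2243*b/35


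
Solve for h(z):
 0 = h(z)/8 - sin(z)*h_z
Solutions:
 h(z) = C1*(cos(z) - 1)^(1/16)/(cos(z) + 1)^(1/16)


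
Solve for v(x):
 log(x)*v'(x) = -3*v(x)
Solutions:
 v(x) = C1*exp(-3*li(x))


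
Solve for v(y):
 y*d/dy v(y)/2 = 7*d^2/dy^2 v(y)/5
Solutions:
 v(y) = C1 + C2*erfi(sqrt(35)*y/14)


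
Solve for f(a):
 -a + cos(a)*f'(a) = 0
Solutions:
 f(a) = C1 + Integral(a/cos(a), a)


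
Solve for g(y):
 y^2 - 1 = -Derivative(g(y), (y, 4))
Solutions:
 g(y) = C1 + C2*y + C3*y^2 + C4*y^3 - y^6/360 + y^4/24


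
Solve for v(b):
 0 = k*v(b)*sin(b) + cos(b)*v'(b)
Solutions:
 v(b) = C1*exp(k*log(cos(b)))


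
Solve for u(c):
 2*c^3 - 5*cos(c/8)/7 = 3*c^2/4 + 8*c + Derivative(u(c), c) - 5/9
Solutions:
 u(c) = C1 + c^4/2 - c^3/4 - 4*c^2 + 5*c/9 - 40*sin(c/8)/7


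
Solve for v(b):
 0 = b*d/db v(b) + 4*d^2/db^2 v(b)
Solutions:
 v(b) = C1 + C2*erf(sqrt(2)*b/4)


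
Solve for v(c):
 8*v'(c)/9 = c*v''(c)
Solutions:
 v(c) = C1 + C2*c^(17/9)


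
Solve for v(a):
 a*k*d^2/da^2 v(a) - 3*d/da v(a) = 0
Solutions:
 v(a) = C1 + a^(((re(k) + 3)*re(k) + im(k)^2)/(re(k)^2 + im(k)^2))*(C2*sin(3*log(a)*Abs(im(k))/(re(k)^2 + im(k)^2)) + C3*cos(3*log(a)*im(k)/(re(k)^2 + im(k)^2)))


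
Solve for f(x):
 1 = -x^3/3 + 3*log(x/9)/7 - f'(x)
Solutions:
 f(x) = C1 - x^4/12 + 3*x*log(x)/7 - 10*x/7 - 6*x*log(3)/7


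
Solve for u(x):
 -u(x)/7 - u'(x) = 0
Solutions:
 u(x) = C1*exp(-x/7)


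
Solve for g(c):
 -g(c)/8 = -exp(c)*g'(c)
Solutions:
 g(c) = C1*exp(-exp(-c)/8)


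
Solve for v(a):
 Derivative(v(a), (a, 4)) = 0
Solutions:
 v(a) = C1 + C2*a + C3*a^2 + C4*a^3


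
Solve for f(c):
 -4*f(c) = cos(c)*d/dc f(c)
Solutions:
 f(c) = C1*(sin(c)^2 - 2*sin(c) + 1)/(sin(c)^2 + 2*sin(c) + 1)


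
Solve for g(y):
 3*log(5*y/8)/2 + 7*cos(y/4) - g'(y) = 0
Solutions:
 g(y) = C1 + 3*y*log(y)/2 - 5*y*log(2) - 3*y/2 + y*log(10)/2 + y*log(5) + 28*sin(y/4)


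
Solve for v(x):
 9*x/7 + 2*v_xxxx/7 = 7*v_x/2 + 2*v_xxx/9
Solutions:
 v(x) = C1 + C2*exp(x*(-7^(2/3)*(81*sqrt(59385) + 19739)^(1/3) - 28*7^(1/3)/(81*sqrt(59385) + 19739)^(1/3) + 28)/108)*sin(sqrt(3)*7^(1/3)*x*(-7^(1/3)*(81*sqrt(59385) + 19739)^(1/3) + 28/(81*sqrt(59385) + 19739)^(1/3))/108) + C3*exp(x*(-7^(2/3)*(81*sqrt(59385) + 19739)^(1/3) - 28*7^(1/3)/(81*sqrt(59385) + 19739)^(1/3) + 28)/108)*cos(sqrt(3)*7^(1/3)*x*(-7^(1/3)*(81*sqrt(59385) + 19739)^(1/3) + 28/(81*sqrt(59385) + 19739)^(1/3))/108) + C4*exp(x*(28*7^(1/3)/(81*sqrt(59385) + 19739)^(1/3) + 14 + 7^(2/3)*(81*sqrt(59385) + 19739)^(1/3))/54) + 9*x^2/49


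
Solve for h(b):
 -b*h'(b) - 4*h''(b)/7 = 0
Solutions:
 h(b) = C1 + C2*erf(sqrt(14)*b/4)


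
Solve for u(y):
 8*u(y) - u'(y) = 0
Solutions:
 u(y) = C1*exp(8*y)


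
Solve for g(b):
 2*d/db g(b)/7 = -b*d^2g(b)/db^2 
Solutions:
 g(b) = C1 + C2*b^(5/7)


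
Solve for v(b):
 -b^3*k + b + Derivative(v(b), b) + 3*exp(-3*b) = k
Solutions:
 v(b) = C1 + b^4*k/4 - b^2/2 + b*k + exp(-3*b)


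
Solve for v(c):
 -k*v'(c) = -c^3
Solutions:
 v(c) = C1 + c^4/(4*k)


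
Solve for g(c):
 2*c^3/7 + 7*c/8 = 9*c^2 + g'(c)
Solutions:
 g(c) = C1 + c^4/14 - 3*c^3 + 7*c^2/16


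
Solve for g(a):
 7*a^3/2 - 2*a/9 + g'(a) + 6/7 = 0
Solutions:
 g(a) = C1 - 7*a^4/8 + a^2/9 - 6*a/7


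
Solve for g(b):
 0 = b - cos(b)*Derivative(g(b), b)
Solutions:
 g(b) = C1 + Integral(b/cos(b), b)


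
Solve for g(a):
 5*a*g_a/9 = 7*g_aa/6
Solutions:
 g(a) = C1 + C2*erfi(sqrt(105)*a/21)


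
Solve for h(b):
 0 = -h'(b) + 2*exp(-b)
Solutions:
 h(b) = C1 - 2*exp(-b)


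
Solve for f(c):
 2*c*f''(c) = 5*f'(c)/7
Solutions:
 f(c) = C1 + C2*c^(19/14)


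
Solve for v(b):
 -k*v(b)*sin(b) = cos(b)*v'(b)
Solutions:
 v(b) = C1*exp(k*log(cos(b)))


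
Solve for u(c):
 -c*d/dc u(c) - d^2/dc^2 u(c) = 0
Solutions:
 u(c) = C1 + C2*erf(sqrt(2)*c/2)


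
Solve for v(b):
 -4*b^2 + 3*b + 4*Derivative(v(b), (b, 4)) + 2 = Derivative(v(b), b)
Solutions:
 v(b) = C1 + C4*exp(2^(1/3)*b/2) - 4*b^3/3 + 3*b^2/2 + 2*b + (C2*sin(2^(1/3)*sqrt(3)*b/4) + C3*cos(2^(1/3)*sqrt(3)*b/4))*exp(-2^(1/3)*b/4)


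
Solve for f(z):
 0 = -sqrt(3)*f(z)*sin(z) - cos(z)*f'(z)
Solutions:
 f(z) = C1*cos(z)^(sqrt(3))


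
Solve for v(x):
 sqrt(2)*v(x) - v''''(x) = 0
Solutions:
 v(x) = C1*exp(-2^(1/8)*x) + C2*exp(2^(1/8)*x) + C3*sin(2^(1/8)*x) + C4*cos(2^(1/8)*x)


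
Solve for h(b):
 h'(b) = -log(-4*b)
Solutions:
 h(b) = C1 - b*log(-b) + b*(1 - 2*log(2))


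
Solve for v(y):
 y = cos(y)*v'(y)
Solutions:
 v(y) = C1 + Integral(y/cos(y), y)


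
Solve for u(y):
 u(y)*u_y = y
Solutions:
 u(y) = -sqrt(C1 + y^2)
 u(y) = sqrt(C1 + y^2)


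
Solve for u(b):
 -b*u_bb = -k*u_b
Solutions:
 u(b) = C1 + b^(re(k) + 1)*(C2*sin(log(b)*Abs(im(k))) + C3*cos(log(b)*im(k)))


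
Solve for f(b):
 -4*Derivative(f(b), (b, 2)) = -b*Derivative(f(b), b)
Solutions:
 f(b) = C1 + C2*erfi(sqrt(2)*b/4)


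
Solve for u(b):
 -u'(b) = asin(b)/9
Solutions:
 u(b) = C1 - b*asin(b)/9 - sqrt(1 - b^2)/9


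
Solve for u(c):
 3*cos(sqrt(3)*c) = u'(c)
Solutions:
 u(c) = C1 + sqrt(3)*sin(sqrt(3)*c)


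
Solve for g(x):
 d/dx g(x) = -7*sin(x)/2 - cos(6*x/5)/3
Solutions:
 g(x) = C1 - 5*sin(6*x/5)/18 + 7*cos(x)/2


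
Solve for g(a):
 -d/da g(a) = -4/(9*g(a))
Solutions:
 g(a) = -sqrt(C1 + 8*a)/3
 g(a) = sqrt(C1 + 8*a)/3


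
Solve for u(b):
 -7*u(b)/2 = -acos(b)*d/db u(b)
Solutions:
 u(b) = C1*exp(7*Integral(1/acos(b), b)/2)


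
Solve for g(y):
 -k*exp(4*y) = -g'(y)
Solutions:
 g(y) = C1 + k*exp(4*y)/4


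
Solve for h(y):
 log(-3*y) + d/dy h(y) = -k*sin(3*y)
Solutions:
 h(y) = C1 + k*cos(3*y)/3 - y*log(-y) - y*log(3) + y


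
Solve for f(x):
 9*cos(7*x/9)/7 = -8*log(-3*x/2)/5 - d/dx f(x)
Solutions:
 f(x) = C1 - 8*x*log(-x)/5 - 8*x*log(3)/5 + 8*x*log(2)/5 + 8*x/5 - 81*sin(7*x/9)/49


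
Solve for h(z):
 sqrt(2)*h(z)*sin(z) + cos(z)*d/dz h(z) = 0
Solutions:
 h(z) = C1*cos(z)^(sqrt(2))


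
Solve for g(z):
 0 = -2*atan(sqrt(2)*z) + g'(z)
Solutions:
 g(z) = C1 + 2*z*atan(sqrt(2)*z) - sqrt(2)*log(2*z^2 + 1)/2


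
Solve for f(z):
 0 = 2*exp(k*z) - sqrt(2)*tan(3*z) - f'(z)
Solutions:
 f(z) = C1 + 2*Piecewise((exp(k*z)/k, Ne(k, 0)), (z, True)) + sqrt(2)*log(cos(3*z))/3


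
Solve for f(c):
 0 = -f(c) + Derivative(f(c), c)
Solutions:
 f(c) = C1*exp(c)


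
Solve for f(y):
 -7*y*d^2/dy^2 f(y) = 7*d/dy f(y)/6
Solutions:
 f(y) = C1 + C2*y^(5/6)


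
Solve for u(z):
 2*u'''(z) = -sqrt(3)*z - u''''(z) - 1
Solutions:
 u(z) = C1 + C2*z + C3*z^2 + C4*exp(-2*z) - sqrt(3)*z^4/48 + z^3*(-2 + sqrt(3))/24


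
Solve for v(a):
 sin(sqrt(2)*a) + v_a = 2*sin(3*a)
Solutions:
 v(a) = C1 - 2*cos(3*a)/3 + sqrt(2)*cos(sqrt(2)*a)/2


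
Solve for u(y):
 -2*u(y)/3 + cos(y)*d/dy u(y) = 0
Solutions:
 u(y) = C1*(sin(y) + 1)^(1/3)/(sin(y) - 1)^(1/3)


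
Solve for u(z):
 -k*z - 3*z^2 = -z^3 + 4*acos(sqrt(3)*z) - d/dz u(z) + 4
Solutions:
 u(z) = C1 + k*z^2/2 - z^4/4 + z^3 + 4*z*acos(sqrt(3)*z) + 4*z - 4*sqrt(3)*sqrt(1 - 3*z^2)/3


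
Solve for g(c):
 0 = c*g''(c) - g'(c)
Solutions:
 g(c) = C1 + C2*c^2


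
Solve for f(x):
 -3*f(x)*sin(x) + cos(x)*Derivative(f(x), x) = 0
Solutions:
 f(x) = C1/cos(x)^3


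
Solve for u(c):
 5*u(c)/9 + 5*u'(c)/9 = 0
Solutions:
 u(c) = C1*exp(-c)


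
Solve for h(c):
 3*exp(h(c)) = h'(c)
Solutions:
 h(c) = log(-1/(C1 + 3*c))


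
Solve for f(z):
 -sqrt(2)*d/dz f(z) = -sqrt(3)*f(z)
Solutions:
 f(z) = C1*exp(sqrt(6)*z/2)


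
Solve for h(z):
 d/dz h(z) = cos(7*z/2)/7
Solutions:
 h(z) = C1 + 2*sin(7*z/2)/49


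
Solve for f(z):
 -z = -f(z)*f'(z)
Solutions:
 f(z) = -sqrt(C1 + z^2)
 f(z) = sqrt(C1 + z^2)


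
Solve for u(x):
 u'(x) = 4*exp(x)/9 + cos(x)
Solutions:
 u(x) = C1 + 4*exp(x)/9 + sin(x)


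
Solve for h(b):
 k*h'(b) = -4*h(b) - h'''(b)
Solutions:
 h(b) = C1*exp(b*(2*k/((-3^(1/3) + 3^(5/6)*I)*(sqrt(3)*sqrt(k^3 + 108) + 18)^(1/3)) + 3^(1/3)*(sqrt(3)*sqrt(k^3 + 108) + 18)^(1/3)/6 - 3^(5/6)*I*(sqrt(3)*sqrt(k^3 + 108) + 18)^(1/3)/6)) + C2*exp(b*(-2*k/((3^(1/3) + 3^(5/6)*I)*(sqrt(3)*sqrt(k^3 + 108) + 18)^(1/3)) + 3^(1/3)*(sqrt(3)*sqrt(k^3 + 108) + 18)^(1/3)/6 + 3^(5/6)*I*(sqrt(3)*sqrt(k^3 + 108) + 18)^(1/3)/6)) + C3*exp(3^(1/3)*b*(3^(1/3)*k/(sqrt(3)*sqrt(k^3 + 108) + 18)^(1/3) - (sqrt(3)*sqrt(k^3 + 108) + 18)^(1/3))/3)


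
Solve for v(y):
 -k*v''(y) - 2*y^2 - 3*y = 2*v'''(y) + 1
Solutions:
 v(y) = C1 + C2*y + C3*exp(-k*y/2) - y^4/(6*k) + y^3*(-3 + 8/k)/(6*k) + y^2*(-1/2 + 3/k - 8/k^2)/k


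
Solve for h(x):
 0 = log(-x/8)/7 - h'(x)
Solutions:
 h(x) = C1 + x*log(-x)/7 + x*(-3*log(2) - 1)/7


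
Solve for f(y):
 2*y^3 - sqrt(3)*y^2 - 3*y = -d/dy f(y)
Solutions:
 f(y) = C1 - y^4/2 + sqrt(3)*y^3/3 + 3*y^2/2


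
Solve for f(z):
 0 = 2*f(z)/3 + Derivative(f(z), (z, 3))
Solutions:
 f(z) = C3*exp(-2^(1/3)*3^(2/3)*z/3) + (C1*sin(2^(1/3)*3^(1/6)*z/2) + C2*cos(2^(1/3)*3^(1/6)*z/2))*exp(2^(1/3)*3^(2/3)*z/6)


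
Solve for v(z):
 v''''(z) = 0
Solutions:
 v(z) = C1 + C2*z + C3*z^2 + C4*z^3


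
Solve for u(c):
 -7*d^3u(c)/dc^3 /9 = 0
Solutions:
 u(c) = C1 + C2*c + C3*c^2


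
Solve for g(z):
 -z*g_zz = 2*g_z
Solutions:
 g(z) = C1 + C2/z


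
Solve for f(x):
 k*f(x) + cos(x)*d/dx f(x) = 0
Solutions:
 f(x) = C1*exp(k*(log(sin(x) - 1) - log(sin(x) + 1))/2)


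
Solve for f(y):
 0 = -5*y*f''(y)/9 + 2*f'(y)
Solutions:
 f(y) = C1 + C2*y^(23/5)


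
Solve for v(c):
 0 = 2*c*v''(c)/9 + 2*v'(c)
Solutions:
 v(c) = C1 + C2/c^8


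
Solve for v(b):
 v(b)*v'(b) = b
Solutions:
 v(b) = -sqrt(C1 + b^2)
 v(b) = sqrt(C1 + b^2)


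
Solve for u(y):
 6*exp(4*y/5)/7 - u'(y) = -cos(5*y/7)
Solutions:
 u(y) = C1 + 15*exp(4*y/5)/14 + 7*sin(5*y/7)/5


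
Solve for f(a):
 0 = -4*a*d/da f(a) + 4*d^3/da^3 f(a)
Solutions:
 f(a) = C1 + Integral(C2*airyai(a) + C3*airybi(a), a)


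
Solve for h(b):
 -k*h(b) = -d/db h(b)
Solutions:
 h(b) = C1*exp(b*k)


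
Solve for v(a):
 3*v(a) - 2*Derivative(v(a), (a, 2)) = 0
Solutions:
 v(a) = C1*exp(-sqrt(6)*a/2) + C2*exp(sqrt(6)*a/2)


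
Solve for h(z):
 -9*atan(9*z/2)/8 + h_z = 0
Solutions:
 h(z) = C1 + 9*z*atan(9*z/2)/8 - log(81*z^2 + 4)/8


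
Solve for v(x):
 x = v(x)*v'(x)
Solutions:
 v(x) = -sqrt(C1 + x^2)
 v(x) = sqrt(C1 + x^2)


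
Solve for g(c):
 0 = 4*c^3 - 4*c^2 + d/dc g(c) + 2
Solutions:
 g(c) = C1 - c^4 + 4*c^3/3 - 2*c


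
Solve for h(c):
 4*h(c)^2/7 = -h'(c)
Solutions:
 h(c) = 7/(C1 + 4*c)


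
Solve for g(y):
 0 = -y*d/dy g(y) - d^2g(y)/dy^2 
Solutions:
 g(y) = C1 + C2*erf(sqrt(2)*y/2)


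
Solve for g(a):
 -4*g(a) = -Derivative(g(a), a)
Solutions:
 g(a) = C1*exp(4*a)


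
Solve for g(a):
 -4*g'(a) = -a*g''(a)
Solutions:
 g(a) = C1 + C2*a^5


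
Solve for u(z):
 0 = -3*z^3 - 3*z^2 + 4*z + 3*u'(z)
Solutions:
 u(z) = C1 + z^4/4 + z^3/3 - 2*z^2/3


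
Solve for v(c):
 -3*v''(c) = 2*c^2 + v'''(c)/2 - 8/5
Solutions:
 v(c) = C1 + C2*c + C3*exp(-6*c) - c^4/18 + c^3/27 + 67*c^2/270


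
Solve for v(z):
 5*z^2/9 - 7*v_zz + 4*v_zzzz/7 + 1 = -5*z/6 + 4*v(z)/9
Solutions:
 v(z) = C1*exp(-sqrt(6)*z*sqrt(147 + sqrt(22057))/12) + C2*exp(sqrt(6)*z*sqrt(147 + sqrt(22057))/12) + C3*sin(sqrt(6)*z*sqrt(-147 + sqrt(22057))/12) + C4*cos(sqrt(6)*z*sqrt(-147 + sqrt(22057))/12) + 5*z^2/4 + 15*z/8 - 297/8


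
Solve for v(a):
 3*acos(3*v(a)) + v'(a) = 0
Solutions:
 Integral(1/acos(3*_y), (_y, v(a))) = C1 - 3*a


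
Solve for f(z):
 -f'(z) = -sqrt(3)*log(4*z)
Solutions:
 f(z) = C1 + sqrt(3)*z*log(z) - sqrt(3)*z + 2*sqrt(3)*z*log(2)


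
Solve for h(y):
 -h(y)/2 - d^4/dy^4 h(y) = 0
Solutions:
 h(y) = (C1*sin(2^(1/4)*y/2) + C2*cos(2^(1/4)*y/2))*exp(-2^(1/4)*y/2) + (C3*sin(2^(1/4)*y/2) + C4*cos(2^(1/4)*y/2))*exp(2^(1/4)*y/2)


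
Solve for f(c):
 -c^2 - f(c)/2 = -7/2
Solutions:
 f(c) = 7 - 2*c^2


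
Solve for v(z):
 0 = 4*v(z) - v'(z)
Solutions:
 v(z) = C1*exp(4*z)


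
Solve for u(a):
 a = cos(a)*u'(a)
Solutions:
 u(a) = C1 + Integral(a/cos(a), a)


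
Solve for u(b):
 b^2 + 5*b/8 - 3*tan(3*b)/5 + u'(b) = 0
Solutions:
 u(b) = C1 - b^3/3 - 5*b^2/16 - log(cos(3*b))/5


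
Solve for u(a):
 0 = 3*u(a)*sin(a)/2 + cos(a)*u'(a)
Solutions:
 u(a) = C1*cos(a)^(3/2)


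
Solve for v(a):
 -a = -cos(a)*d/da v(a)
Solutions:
 v(a) = C1 + Integral(a/cos(a), a)


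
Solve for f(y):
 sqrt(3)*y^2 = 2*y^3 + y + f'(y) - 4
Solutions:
 f(y) = C1 - y^4/2 + sqrt(3)*y^3/3 - y^2/2 + 4*y


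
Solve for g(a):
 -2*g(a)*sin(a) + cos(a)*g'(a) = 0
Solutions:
 g(a) = C1/cos(a)^2


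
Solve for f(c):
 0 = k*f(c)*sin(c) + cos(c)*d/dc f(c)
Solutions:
 f(c) = C1*exp(k*log(cos(c)))


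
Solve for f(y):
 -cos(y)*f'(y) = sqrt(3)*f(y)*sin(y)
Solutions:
 f(y) = C1*cos(y)^(sqrt(3))


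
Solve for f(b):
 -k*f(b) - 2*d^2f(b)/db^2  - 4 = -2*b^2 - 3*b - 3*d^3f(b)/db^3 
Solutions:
 f(b) = C1*exp(b*(-2^(2/3)*(-243*k + sqrt((243*k + 16)^2 - 256) - 16)^(1/3) + 4 - 8*2^(1/3)/(-243*k + sqrt((243*k + 16)^2 - 256) - 16)^(1/3))/18) + C2*exp(b*(2^(2/3)*(-243*k + sqrt((243*k + 16)^2 - 256) - 16)^(1/3) - 2^(2/3)*sqrt(3)*I*(-243*k + sqrt((243*k + 16)^2 - 256) - 16)^(1/3) + 8 - 32*2^(1/3)/((-1 + sqrt(3)*I)*(-243*k + sqrt((243*k + 16)^2 - 256) - 16)^(1/3)))/36) + C3*exp(b*(2^(2/3)*(-243*k + sqrt((243*k + 16)^2 - 256) - 16)^(1/3) + 2^(2/3)*sqrt(3)*I*(-243*k + sqrt((243*k + 16)^2 - 256) - 16)^(1/3) + 8 + 32*2^(1/3)/((1 + sqrt(3)*I)*(-243*k + sqrt((243*k + 16)^2 - 256) - 16)^(1/3)))/36) + 2*b^2/k + 3*b/k - 4/k - 8/k^2


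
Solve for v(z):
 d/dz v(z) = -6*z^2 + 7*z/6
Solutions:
 v(z) = C1 - 2*z^3 + 7*z^2/12


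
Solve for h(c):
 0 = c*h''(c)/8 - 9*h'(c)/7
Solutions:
 h(c) = C1 + C2*c^(79/7)


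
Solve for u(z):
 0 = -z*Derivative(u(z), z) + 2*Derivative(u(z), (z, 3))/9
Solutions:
 u(z) = C1 + Integral(C2*airyai(6^(2/3)*z/2) + C3*airybi(6^(2/3)*z/2), z)


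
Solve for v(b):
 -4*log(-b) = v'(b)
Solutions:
 v(b) = C1 - 4*b*log(-b) + 4*b


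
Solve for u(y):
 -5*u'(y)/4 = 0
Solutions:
 u(y) = C1


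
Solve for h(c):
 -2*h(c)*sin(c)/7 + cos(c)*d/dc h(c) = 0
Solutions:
 h(c) = C1/cos(c)^(2/7)


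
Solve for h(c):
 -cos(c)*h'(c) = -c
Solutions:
 h(c) = C1 + Integral(c/cos(c), c)


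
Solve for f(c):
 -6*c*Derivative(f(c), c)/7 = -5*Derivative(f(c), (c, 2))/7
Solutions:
 f(c) = C1 + C2*erfi(sqrt(15)*c/5)


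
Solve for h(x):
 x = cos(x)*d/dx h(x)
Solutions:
 h(x) = C1 + Integral(x/cos(x), x)


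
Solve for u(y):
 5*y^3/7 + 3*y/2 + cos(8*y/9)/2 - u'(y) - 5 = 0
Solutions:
 u(y) = C1 + 5*y^4/28 + 3*y^2/4 - 5*y + 9*sin(8*y/9)/16


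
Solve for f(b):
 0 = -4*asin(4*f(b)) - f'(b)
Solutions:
 Integral(1/asin(4*_y), (_y, f(b))) = C1 - 4*b


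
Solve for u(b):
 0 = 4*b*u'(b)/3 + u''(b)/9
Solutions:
 u(b) = C1 + C2*erf(sqrt(6)*b)


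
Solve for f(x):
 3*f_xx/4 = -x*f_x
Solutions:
 f(x) = C1 + C2*erf(sqrt(6)*x/3)


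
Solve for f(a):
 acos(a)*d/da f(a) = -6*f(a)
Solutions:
 f(a) = C1*exp(-6*Integral(1/acos(a), a))


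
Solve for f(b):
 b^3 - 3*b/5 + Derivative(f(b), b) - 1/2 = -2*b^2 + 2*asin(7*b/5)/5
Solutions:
 f(b) = C1 - b^4/4 - 2*b^3/3 + 3*b^2/10 + 2*b*asin(7*b/5)/5 + b/2 + 2*sqrt(25 - 49*b^2)/35


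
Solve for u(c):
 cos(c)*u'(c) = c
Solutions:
 u(c) = C1 + Integral(c/cos(c), c)


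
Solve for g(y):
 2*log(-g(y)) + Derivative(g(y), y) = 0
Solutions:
 -li(-g(y)) = C1 - 2*y


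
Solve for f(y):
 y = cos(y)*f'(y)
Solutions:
 f(y) = C1 + Integral(y/cos(y), y)


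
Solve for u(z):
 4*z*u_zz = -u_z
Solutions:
 u(z) = C1 + C2*z^(3/4)


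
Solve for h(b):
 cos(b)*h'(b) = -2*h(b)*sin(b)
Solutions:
 h(b) = C1*cos(b)^2


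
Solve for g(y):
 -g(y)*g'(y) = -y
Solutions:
 g(y) = -sqrt(C1 + y^2)
 g(y) = sqrt(C1 + y^2)


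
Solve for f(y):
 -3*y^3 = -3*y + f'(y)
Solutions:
 f(y) = C1 - 3*y^4/4 + 3*y^2/2


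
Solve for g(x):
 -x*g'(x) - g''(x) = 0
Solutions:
 g(x) = C1 + C2*erf(sqrt(2)*x/2)


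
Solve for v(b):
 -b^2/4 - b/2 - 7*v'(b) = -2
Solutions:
 v(b) = C1 - b^3/84 - b^2/28 + 2*b/7


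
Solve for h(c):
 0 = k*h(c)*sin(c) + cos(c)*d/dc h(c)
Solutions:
 h(c) = C1*exp(k*log(cos(c)))


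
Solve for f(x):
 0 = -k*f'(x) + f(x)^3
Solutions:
 f(x) = -sqrt(2)*sqrt(-k/(C1*k + x))/2
 f(x) = sqrt(2)*sqrt(-k/(C1*k + x))/2


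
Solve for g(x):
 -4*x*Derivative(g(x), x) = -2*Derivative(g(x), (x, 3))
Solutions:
 g(x) = C1 + Integral(C2*airyai(2^(1/3)*x) + C3*airybi(2^(1/3)*x), x)


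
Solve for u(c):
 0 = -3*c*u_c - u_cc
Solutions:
 u(c) = C1 + C2*erf(sqrt(6)*c/2)


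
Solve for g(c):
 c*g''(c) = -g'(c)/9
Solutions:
 g(c) = C1 + C2*c^(8/9)


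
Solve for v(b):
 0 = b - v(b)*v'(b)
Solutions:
 v(b) = -sqrt(C1 + b^2)
 v(b) = sqrt(C1 + b^2)


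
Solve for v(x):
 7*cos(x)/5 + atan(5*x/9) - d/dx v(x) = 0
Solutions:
 v(x) = C1 + x*atan(5*x/9) - 9*log(25*x^2 + 81)/10 + 7*sin(x)/5


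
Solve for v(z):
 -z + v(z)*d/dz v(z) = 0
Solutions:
 v(z) = -sqrt(C1 + z^2)
 v(z) = sqrt(C1 + z^2)


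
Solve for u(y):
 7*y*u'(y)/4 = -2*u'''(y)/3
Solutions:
 u(y) = C1 + Integral(C2*airyai(-21^(1/3)*y/2) + C3*airybi(-21^(1/3)*y/2), y)


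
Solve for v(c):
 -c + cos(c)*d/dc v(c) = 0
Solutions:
 v(c) = C1 + Integral(c/cos(c), c)


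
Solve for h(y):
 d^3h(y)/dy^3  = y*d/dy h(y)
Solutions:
 h(y) = C1 + Integral(C2*airyai(y) + C3*airybi(y), y)


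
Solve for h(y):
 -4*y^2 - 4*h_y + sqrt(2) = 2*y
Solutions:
 h(y) = C1 - y^3/3 - y^2/4 + sqrt(2)*y/4


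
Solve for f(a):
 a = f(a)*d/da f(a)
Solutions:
 f(a) = -sqrt(C1 + a^2)
 f(a) = sqrt(C1 + a^2)


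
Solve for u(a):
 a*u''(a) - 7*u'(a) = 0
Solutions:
 u(a) = C1 + C2*a^8


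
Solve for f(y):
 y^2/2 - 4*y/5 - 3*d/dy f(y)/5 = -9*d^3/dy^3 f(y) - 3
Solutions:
 f(y) = C1 + C2*exp(-sqrt(15)*y/15) + C3*exp(sqrt(15)*y/15) + 5*y^3/18 - 2*y^2/3 + 30*y


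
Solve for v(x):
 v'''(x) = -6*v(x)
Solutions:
 v(x) = C3*exp(-6^(1/3)*x) + (C1*sin(2^(1/3)*3^(5/6)*x/2) + C2*cos(2^(1/3)*3^(5/6)*x/2))*exp(6^(1/3)*x/2)


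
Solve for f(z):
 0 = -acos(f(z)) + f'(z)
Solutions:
 Integral(1/acos(_y), (_y, f(z))) = C1 + z


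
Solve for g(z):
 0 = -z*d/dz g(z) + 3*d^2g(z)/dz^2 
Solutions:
 g(z) = C1 + C2*erfi(sqrt(6)*z/6)


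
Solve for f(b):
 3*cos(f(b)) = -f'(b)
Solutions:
 f(b) = pi - asin((C1 + exp(6*b))/(C1 - exp(6*b)))
 f(b) = asin((C1 + exp(6*b))/(C1 - exp(6*b)))


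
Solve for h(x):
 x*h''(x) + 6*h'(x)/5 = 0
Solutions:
 h(x) = C1 + C2/x^(1/5)


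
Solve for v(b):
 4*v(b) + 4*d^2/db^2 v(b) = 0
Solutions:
 v(b) = C1*sin(b) + C2*cos(b)


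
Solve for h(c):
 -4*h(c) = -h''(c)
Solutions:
 h(c) = C1*exp(-2*c) + C2*exp(2*c)


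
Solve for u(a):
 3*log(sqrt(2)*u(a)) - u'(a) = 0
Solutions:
 -2*Integral(1/(2*log(_y) + log(2)), (_y, u(a)))/3 = C1 - a


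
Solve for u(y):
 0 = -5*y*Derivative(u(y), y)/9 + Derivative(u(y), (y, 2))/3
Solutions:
 u(y) = C1 + C2*erfi(sqrt(30)*y/6)


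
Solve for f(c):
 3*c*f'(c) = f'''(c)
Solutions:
 f(c) = C1 + Integral(C2*airyai(3^(1/3)*c) + C3*airybi(3^(1/3)*c), c)


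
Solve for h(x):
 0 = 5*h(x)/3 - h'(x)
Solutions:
 h(x) = C1*exp(5*x/3)


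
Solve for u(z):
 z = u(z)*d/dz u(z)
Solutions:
 u(z) = -sqrt(C1 + z^2)
 u(z) = sqrt(C1 + z^2)


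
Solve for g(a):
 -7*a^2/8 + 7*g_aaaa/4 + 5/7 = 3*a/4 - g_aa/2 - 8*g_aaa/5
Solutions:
 g(a) = C1 + C2*a + 7*a^4/48 - 97*a^3/60 + 12153*a^2/1400 + (C3*sin(sqrt(94)*a/35) + C4*cos(sqrt(94)*a/35))*exp(-16*a/35)


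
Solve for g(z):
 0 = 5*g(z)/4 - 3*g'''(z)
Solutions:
 g(z) = C3*exp(90^(1/3)*z/6) + (C1*sin(10^(1/3)*3^(1/6)*z/4) + C2*cos(10^(1/3)*3^(1/6)*z/4))*exp(-90^(1/3)*z/12)


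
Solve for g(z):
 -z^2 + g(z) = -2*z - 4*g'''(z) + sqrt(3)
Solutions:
 g(z) = C3*exp(-2^(1/3)*z/2) + z^2 - 2*z + (C1*sin(2^(1/3)*sqrt(3)*z/4) + C2*cos(2^(1/3)*sqrt(3)*z/4))*exp(2^(1/3)*z/4) + sqrt(3)


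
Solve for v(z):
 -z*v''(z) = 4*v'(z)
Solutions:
 v(z) = C1 + C2/z^3


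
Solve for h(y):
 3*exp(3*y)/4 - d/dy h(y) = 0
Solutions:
 h(y) = C1 + exp(3*y)/4


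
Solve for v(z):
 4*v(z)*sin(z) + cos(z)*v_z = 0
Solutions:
 v(z) = C1*cos(z)^4


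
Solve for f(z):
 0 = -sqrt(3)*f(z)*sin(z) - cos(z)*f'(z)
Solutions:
 f(z) = C1*cos(z)^(sqrt(3))


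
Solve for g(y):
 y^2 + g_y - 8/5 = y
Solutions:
 g(y) = C1 - y^3/3 + y^2/2 + 8*y/5


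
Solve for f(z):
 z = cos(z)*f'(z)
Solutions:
 f(z) = C1 + Integral(z/cos(z), z)


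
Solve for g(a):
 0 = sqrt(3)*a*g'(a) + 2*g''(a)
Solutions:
 g(a) = C1 + C2*erf(3^(1/4)*a/2)


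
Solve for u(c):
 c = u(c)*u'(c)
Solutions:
 u(c) = -sqrt(C1 + c^2)
 u(c) = sqrt(C1 + c^2)


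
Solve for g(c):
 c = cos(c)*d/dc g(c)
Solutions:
 g(c) = C1 + Integral(c/cos(c), c)


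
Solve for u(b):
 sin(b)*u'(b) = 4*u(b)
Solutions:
 u(b) = C1*(cos(b)^2 - 2*cos(b) + 1)/(cos(b)^2 + 2*cos(b) + 1)


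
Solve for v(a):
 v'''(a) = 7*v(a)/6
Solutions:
 v(a) = C3*exp(6^(2/3)*7^(1/3)*a/6) + (C1*sin(2^(2/3)*3^(1/6)*7^(1/3)*a/4) + C2*cos(2^(2/3)*3^(1/6)*7^(1/3)*a/4))*exp(-6^(2/3)*7^(1/3)*a/12)


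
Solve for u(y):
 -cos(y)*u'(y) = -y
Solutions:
 u(y) = C1 + Integral(y/cos(y), y)


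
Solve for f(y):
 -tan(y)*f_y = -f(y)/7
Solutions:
 f(y) = C1*sin(y)^(1/7)


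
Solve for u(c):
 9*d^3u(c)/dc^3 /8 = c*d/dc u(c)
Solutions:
 u(c) = C1 + Integral(C2*airyai(2*3^(1/3)*c/3) + C3*airybi(2*3^(1/3)*c/3), c)


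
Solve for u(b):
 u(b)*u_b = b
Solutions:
 u(b) = -sqrt(C1 + b^2)
 u(b) = sqrt(C1 + b^2)


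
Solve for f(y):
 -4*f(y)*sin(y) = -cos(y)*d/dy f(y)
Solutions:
 f(y) = C1/cos(y)^4


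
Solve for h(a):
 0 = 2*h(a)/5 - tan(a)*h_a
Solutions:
 h(a) = C1*sin(a)^(2/5)


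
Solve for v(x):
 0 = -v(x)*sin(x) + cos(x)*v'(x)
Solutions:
 v(x) = C1/cos(x)


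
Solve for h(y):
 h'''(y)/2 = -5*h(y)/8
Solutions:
 h(y) = C3*exp(-10^(1/3)*y/2) + (C1*sin(10^(1/3)*sqrt(3)*y/4) + C2*cos(10^(1/3)*sqrt(3)*y/4))*exp(10^(1/3)*y/4)


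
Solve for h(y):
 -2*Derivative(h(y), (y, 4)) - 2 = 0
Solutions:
 h(y) = C1 + C2*y + C3*y^2 + C4*y^3 - y^4/24


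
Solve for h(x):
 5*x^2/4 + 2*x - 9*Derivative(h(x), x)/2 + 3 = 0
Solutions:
 h(x) = C1 + 5*x^3/54 + 2*x^2/9 + 2*x/3


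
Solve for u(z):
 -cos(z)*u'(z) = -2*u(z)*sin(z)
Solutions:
 u(z) = C1/cos(z)^2


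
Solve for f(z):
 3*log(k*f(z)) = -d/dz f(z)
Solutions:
 li(k*f(z))/k = C1 - 3*z


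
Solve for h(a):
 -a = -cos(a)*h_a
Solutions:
 h(a) = C1 + Integral(a/cos(a), a)


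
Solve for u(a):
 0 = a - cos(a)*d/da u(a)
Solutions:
 u(a) = C1 + Integral(a/cos(a), a)


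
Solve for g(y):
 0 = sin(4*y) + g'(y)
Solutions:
 g(y) = C1 + cos(4*y)/4


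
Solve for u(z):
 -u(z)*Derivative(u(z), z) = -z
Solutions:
 u(z) = -sqrt(C1 + z^2)
 u(z) = sqrt(C1 + z^2)


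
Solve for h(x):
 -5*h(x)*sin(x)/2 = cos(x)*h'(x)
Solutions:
 h(x) = C1*cos(x)^(5/2)


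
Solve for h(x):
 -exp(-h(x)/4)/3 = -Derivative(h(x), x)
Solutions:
 h(x) = 4*log(C1 + x/12)


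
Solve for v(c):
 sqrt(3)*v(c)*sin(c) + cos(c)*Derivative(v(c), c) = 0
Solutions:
 v(c) = C1*cos(c)^(sqrt(3))


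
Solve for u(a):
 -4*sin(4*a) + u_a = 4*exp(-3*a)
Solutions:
 u(a) = C1 - cos(4*a) - 4*exp(-3*a)/3


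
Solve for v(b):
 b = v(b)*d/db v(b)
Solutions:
 v(b) = -sqrt(C1 + b^2)
 v(b) = sqrt(C1 + b^2)


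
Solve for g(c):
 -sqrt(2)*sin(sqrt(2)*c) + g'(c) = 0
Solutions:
 g(c) = C1 - cos(sqrt(2)*c)


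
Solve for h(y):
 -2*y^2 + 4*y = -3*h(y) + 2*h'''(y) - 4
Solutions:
 h(y) = C3*exp(2^(2/3)*3^(1/3)*y/2) + 2*y^2/3 - 4*y/3 + (C1*sin(2^(2/3)*3^(5/6)*y/4) + C2*cos(2^(2/3)*3^(5/6)*y/4))*exp(-2^(2/3)*3^(1/3)*y/4) - 4/3


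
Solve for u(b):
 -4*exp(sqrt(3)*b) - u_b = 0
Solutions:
 u(b) = C1 - 4*sqrt(3)*exp(sqrt(3)*b)/3


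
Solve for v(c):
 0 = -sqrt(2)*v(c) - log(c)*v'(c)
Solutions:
 v(c) = C1*exp(-sqrt(2)*li(c))


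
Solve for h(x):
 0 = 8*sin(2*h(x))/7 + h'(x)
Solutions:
 8*x/7 + log(cos(2*h(x)) - 1)/4 - log(cos(2*h(x)) + 1)/4 = C1


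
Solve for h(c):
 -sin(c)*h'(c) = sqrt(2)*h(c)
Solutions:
 h(c) = C1*(cos(c) + 1)^(sqrt(2)/2)/(cos(c) - 1)^(sqrt(2)/2)


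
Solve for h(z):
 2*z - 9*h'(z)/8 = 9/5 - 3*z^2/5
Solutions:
 h(z) = C1 + 8*z^3/45 + 8*z^2/9 - 8*z/5


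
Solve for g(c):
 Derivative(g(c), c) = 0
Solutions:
 g(c) = C1


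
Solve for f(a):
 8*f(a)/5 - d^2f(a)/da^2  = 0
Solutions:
 f(a) = C1*exp(-2*sqrt(10)*a/5) + C2*exp(2*sqrt(10)*a/5)


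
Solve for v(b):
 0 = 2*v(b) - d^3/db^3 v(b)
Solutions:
 v(b) = C3*exp(2^(1/3)*b) + (C1*sin(2^(1/3)*sqrt(3)*b/2) + C2*cos(2^(1/3)*sqrt(3)*b/2))*exp(-2^(1/3)*b/2)


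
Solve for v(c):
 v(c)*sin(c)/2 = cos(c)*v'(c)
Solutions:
 v(c) = C1/sqrt(cos(c))


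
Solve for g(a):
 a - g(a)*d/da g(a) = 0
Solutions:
 g(a) = -sqrt(C1 + a^2)
 g(a) = sqrt(C1 + a^2)


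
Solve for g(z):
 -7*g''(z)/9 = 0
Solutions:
 g(z) = C1 + C2*z


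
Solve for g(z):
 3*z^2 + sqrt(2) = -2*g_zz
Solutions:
 g(z) = C1 + C2*z - z^4/8 - sqrt(2)*z^2/4


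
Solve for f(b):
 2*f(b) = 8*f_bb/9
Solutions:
 f(b) = C1*exp(-3*b/2) + C2*exp(3*b/2)


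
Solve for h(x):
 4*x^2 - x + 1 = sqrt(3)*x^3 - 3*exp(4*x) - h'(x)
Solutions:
 h(x) = C1 + sqrt(3)*x^4/4 - 4*x^3/3 + x^2/2 - x - 3*exp(4*x)/4


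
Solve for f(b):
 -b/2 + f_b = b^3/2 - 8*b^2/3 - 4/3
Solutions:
 f(b) = C1 + b^4/8 - 8*b^3/9 + b^2/4 - 4*b/3


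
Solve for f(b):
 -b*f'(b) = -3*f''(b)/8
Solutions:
 f(b) = C1 + C2*erfi(2*sqrt(3)*b/3)


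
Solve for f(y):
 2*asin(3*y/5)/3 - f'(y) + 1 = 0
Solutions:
 f(y) = C1 + 2*y*asin(3*y/5)/3 + y + 2*sqrt(25 - 9*y^2)/9


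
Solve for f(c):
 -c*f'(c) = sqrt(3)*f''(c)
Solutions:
 f(c) = C1 + C2*erf(sqrt(2)*3^(3/4)*c/6)


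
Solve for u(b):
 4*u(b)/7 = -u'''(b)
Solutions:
 u(b) = C3*exp(-14^(2/3)*b/7) + (C1*sin(14^(2/3)*sqrt(3)*b/14) + C2*cos(14^(2/3)*sqrt(3)*b/14))*exp(14^(2/3)*b/14)


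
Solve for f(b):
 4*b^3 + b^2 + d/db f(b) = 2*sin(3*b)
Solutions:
 f(b) = C1 - b^4 - b^3/3 - 2*cos(3*b)/3


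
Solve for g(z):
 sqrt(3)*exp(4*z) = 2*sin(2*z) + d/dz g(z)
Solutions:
 g(z) = C1 + sqrt(3)*exp(4*z)/4 + cos(2*z)


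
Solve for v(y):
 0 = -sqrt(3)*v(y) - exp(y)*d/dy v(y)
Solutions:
 v(y) = C1*exp(sqrt(3)*exp(-y))


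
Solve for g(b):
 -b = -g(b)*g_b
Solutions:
 g(b) = -sqrt(C1 + b^2)
 g(b) = sqrt(C1 + b^2)


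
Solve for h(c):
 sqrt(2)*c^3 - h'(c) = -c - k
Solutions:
 h(c) = C1 + sqrt(2)*c^4/4 + c^2/2 + c*k


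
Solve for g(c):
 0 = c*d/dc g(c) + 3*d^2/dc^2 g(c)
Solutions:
 g(c) = C1 + C2*erf(sqrt(6)*c/6)


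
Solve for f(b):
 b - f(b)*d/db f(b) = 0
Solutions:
 f(b) = -sqrt(C1 + b^2)
 f(b) = sqrt(C1 + b^2)


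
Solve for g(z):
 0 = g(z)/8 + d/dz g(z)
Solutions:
 g(z) = C1*exp(-z/8)


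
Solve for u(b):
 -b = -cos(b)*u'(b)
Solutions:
 u(b) = C1 + Integral(b/cos(b), b)


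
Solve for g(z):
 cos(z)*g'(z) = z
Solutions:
 g(z) = C1 + Integral(z/cos(z), z)


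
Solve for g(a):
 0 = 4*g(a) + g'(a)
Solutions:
 g(a) = C1*exp(-4*a)


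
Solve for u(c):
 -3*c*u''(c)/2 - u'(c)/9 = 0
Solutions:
 u(c) = C1 + C2*c^(25/27)


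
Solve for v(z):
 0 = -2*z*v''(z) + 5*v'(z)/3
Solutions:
 v(z) = C1 + C2*z^(11/6)


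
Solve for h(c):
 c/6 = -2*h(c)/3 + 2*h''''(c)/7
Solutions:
 h(c) = C1*exp(-3^(3/4)*7^(1/4)*c/3) + C2*exp(3^(3/4)*7^(1/4)*c/3) + C3*sin(3^(3/4)*7^(1/4)*c/3) + C4*cos(3^(3/4)*7^(1/4)*c/3) - c/4


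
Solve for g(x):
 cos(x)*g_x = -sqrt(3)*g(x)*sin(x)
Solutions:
 g(x) = C1*cos(x)^(sqrt(3))


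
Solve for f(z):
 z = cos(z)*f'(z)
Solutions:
 f(z) = C1 + Integral(z/cos(z), z)


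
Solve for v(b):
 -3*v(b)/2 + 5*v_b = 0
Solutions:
 v(b) = C1*exp(3*b/10)


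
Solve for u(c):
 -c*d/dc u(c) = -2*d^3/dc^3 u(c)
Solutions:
 u(c) = C1 + Integral(C2*airyai(2^(2/3)*c/2) + C3*airybi(2^(2/3)*c/2), c)


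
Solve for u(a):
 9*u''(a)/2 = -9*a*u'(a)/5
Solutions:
 u(a) = C1 + C2*erf(sqrt(5)*a/5)


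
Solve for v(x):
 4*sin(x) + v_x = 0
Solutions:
 v(x) = C1 + 4*cos(x)


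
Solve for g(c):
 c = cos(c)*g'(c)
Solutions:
 g(c) = C1 + Integral(c/cos(c), c)


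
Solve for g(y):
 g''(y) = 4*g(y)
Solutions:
 g(y) = C1*exp(-2*y) + C2*exp(2*y)


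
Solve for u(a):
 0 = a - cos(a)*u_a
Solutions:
 u(a) = C1 + Integral(a/cos(a), a)


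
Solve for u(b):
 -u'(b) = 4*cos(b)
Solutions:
 u(b) = C1 - 4*sin(b)


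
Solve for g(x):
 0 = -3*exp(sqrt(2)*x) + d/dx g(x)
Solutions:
 g(x) = C1 + 3*sqrt(2)*exp(sqrt(2)*x)/2


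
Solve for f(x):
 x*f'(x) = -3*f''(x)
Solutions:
 f(x) = C1 + C2*erf(sqrt(6)*x/6)


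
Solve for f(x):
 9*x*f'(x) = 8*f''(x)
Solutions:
 f(x) = C1 + C2*erfi(3*x/4)


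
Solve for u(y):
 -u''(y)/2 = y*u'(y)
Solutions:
 u(y) = C1 + C2*erf(y)


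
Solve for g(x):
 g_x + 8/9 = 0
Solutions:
 g(x) = C1 - 8*x/9


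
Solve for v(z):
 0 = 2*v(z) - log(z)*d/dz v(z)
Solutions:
 v(z) = C1*exp(2*li(z))


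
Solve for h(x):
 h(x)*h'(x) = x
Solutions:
 h(x) = -sqrt(C1 + x^2)
 h(x) = sqrt(C1 + x^2)


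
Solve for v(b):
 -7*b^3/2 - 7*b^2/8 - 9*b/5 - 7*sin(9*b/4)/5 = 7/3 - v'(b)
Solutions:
 v(b) = C1 + 7*b^4/8 + 7*b^3/24 + 9*b^2/10 + 7*b/3 - 28*cos(9*b/4)/45


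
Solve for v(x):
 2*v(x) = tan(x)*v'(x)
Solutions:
 v(x) = C1*sin(x)^2


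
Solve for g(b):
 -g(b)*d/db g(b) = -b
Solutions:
 g(b) = -sqrt(C1 + b^2)
 g(b) = sqrt(C1 + b^2)


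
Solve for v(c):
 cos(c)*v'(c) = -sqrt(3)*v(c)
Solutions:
 v(c) = C1*(sin(c) - 1)^(sqrt(3)/2)/(sin(c) + 1)^(sqrt(3)/2)


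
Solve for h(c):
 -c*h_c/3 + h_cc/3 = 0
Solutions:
 h(c) = C1 + C2*erfi(sqrt(2)*c/2)


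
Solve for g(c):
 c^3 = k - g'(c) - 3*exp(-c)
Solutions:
 g(c) = C1 - c^4/4 + c*k + 3*exp(-c)


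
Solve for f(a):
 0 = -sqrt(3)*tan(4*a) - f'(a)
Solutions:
 f(a) = C1 + sqrt(3)*log(cos(4*a))/4


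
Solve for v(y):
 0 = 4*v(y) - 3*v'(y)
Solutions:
 v(y) = C1*exp(4*y/3)


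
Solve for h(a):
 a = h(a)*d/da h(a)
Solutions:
 h(a) = -sqrt(C1 + a^2)
 h(a) = sqrt(C1 + a^2)


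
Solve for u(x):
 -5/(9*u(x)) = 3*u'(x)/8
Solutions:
 u(x) = -sqrt(C1 - 240*x)/9
 u(x) = sqrt(C1 - 240*x)/9


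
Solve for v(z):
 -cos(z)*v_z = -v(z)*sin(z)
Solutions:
 v(z) = C1/cos(z)


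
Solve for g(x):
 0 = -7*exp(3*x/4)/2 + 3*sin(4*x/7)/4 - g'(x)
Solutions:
 g(x) = C1 - 14*exp(3*x/4)/3 - 21*cos(4*x/7)/16


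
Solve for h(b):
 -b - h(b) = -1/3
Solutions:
 h(b) = 1/3 - b


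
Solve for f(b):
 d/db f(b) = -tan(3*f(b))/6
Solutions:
 f(b) = -asin(C1*exp(-b/2))/3 + pi/3
 f(b) = asin(C1*exp(-b/2))/3


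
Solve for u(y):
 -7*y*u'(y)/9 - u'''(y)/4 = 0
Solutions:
 u(y) = C1 + Integral(C2*airyai(-84^(1/3)*y/3) + C3*airybi(-84^(1/3)*y/3), y)


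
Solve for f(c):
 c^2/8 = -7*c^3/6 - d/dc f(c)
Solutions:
 f(c) = C1 - 7*c^4/24 - c^3/24


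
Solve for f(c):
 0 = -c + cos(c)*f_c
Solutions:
 f(c) = C1 + Integral(c/cos(c), c)


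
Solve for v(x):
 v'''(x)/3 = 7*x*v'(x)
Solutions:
 v(x) = C1 + Integral(C2*airyai(21^(1/3)*x) + C3*airybi(21^(1/3)*x), x)


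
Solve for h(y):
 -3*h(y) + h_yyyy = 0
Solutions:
 h(y) = C1*exp(-3^(1/4)*y) + C2*exp(3^(1/4)*y) + C3*sin(3^(1/4)*y) + C4*cos(3^(1/4)*y)


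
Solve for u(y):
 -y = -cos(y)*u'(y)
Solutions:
 u(y) = C1 + Integral(y/cos(y), y)


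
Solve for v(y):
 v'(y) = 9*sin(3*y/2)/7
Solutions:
 v(y) = C1 - 6*cos(3*y/2)/7


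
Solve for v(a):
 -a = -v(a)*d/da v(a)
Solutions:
 v(a) = -sqrt(C1 + a^2)
 v(a) = sqrt(C1 + a^2)


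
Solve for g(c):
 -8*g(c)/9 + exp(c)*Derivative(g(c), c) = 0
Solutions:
 g(c) = C1*exp(-8*exp(-c)/9)


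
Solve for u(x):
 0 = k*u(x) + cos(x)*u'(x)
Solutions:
 u(x) = C1*exp(k*(log(sin(x) - 1) - log(sin(x) + 1))/2)


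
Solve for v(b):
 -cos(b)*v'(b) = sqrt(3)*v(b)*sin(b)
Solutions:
 v(b) = C1*cos(b)^(sqrt(3))


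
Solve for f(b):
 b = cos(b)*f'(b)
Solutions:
 f(b) = C1 + Integral(b/cos(b), b)


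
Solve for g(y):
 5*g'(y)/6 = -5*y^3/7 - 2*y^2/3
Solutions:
 g(y) = C1 - 3*y^4/14 - 4*y^3/15


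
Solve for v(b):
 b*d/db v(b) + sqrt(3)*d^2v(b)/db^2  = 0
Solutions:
 v(b) = C1 + C2*erf(sqrt(2)*3^(3/4)*b/6)


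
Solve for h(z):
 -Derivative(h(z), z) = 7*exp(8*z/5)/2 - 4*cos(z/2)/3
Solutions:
 h(z) = C1 - 35*exp(8*z/5)/16 + 8*sin(z/2)/3


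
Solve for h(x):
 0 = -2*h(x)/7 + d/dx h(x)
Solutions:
 h(x) = C1*exp(2*x/7)


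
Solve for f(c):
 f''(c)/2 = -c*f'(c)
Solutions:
 f(c) = C1 + C2*erf(c)


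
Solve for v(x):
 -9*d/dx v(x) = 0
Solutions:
 v(x) = C1


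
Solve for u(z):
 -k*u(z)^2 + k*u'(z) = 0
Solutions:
 u(z) = -1/(C1 + z)


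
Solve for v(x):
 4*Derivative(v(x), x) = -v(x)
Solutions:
 v(x) = C1*exp(-x/4)


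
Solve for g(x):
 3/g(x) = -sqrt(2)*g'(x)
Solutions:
 g(x) = -sqrt(C1 - 3*sqrt(2)*x)
 g(x) = sqrt(C1 - 3*sqrt(2)*x)


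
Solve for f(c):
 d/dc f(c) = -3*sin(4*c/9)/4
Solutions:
 f(c) = C1 + 27*cos(4*c/9)/16


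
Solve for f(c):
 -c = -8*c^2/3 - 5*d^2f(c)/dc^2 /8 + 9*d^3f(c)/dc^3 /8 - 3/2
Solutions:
 f(c) = C1 + C2*c + C3*exp(5*c/9) - 16*c^4/45 - 172*c^3/75 - 1698*c^2/125


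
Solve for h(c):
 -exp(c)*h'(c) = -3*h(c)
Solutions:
 h(c) = C1*exp(-3*exp(-c))


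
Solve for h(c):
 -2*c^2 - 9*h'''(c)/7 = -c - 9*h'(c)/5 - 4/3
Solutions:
 h(c) = C1 + C2*exp(-sqrt(35)*c/5) + C3*exp(sqrt(35)*c/5) + 10*c^3/27 - 5*c^2/18 + 160*c/189


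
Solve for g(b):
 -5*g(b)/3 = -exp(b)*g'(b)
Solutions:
 g(b) = C1*exp(-5*exp(-b)/3)


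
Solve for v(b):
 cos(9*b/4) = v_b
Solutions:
 v(b) = C1 + 4*sin(9*b/4)/9


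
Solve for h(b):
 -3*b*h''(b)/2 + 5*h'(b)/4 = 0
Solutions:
 h(b) = C1 + C2*b^(11/6)


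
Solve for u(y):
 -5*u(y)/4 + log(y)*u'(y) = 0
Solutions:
 u(y) = C1*exp(5*li(y)/4)


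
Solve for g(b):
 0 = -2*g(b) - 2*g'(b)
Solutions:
 g(b) = C1*exp(-b)


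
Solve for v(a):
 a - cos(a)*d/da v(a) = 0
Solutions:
 v(a) = C1 + Integral(a/cos(a), a)


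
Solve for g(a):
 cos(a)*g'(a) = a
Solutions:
 g(a) = C1 + Integral(a/cos(a), a)


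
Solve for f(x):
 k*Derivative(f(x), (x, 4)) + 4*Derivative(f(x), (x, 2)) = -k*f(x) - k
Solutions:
 f(x) = C1*exp(-x*sqrt((-sqrt(4 - k^2) - 2)/k)) + C2*exp(x*sqrt((-sqrt(4 - k^2) - 2)/k)) + C3*exp(-x*sqrt((sqrt(4 - k^2) - 2)/k)) + C4*exp(x*sqrt((sqrt(4 - k^2) - 2)/k)) - 1


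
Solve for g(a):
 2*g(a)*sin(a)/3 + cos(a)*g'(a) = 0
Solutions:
 g(a) = C1*cos(a)^(2/3)


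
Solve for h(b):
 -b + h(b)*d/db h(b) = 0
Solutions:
 h(b) = -sqrt(C1 + b^2)
 h(b) = sqrt(C1 + b^2)


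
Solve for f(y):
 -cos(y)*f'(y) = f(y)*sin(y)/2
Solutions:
 f(y) = C1*sqrt(cos(y))


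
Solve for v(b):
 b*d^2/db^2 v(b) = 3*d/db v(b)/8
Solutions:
 v(b) = C1 + C2*b^(11/8)


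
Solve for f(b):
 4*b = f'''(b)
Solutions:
 f(b) = C1 + C2*b + C3*b^2 + b^4/6


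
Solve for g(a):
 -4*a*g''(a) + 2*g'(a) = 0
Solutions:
 g(a) = C1 + C2*a^(3/2)


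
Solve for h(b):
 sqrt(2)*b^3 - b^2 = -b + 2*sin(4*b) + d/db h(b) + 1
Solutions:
 h(b) = C1 + sqrt(2)*b^4/4 - b^3/3 + b^2/2 - b + cos(4*b)/2


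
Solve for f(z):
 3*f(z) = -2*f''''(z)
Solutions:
 f(z) = (C1*sin(6^(1/4)*z/2) + C2*cos(6^(1/4)*z/2))*exp(-6^(1/4)*z/2) + (C3*sin(6^(1/4)*z/2) + C4*cos(6^(1/4)*z/2))*exp(6^(1/4)*z/2)


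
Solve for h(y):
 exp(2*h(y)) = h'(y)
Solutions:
 h(y) = log(-sqrt(-1/(C1 + y))) - log(2)/2
 h(y) = log(-1/(C1 + y))/2 - log(2)/2


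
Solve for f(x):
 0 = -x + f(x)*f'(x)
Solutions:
 f(x) = -sqrt(C1 + x^2)
 f(x) = sqrt(C1 + x^2)


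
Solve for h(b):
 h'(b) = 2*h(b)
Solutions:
 h(b) = C1*exp(2*b)


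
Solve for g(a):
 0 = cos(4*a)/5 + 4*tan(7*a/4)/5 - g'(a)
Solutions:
 g(a) = C1 - 16*log(cos(7*a/4))/35 + sin(4*a)/20


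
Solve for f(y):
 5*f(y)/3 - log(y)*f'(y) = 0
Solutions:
 f(y) = C1*exp(5*li(y)/3)


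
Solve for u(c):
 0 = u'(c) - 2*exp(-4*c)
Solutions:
 u(c) = C1 - exp(-4*c)/2


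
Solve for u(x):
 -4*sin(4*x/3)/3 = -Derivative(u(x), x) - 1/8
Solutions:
 u(x) = C1 - x/8 - cos(4*x/3)


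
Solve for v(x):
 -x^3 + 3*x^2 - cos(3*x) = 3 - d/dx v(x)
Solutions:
 v(x) = C1 + x^4/4 - x^3 + 3*x + sin(3*x)/3


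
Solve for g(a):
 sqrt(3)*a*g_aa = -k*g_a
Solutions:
 g(a) = C1 + a^(-sqrt(3)*re(k)/3 + 1)*(C2*sin(sqrt(3)*log(a)*Abs(im(k))/3) + C3*cos(sqrt(3)*log(a)*im(k)/3))


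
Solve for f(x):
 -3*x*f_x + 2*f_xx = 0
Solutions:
 f(x) = C1 + C2*erfi(sqrt(3)*x/2)


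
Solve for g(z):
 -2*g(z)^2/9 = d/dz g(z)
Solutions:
 g(z) = 9/(C1 + 2*z)


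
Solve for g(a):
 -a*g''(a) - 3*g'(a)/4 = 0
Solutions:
 g(a) = C1 + C2*a^(1/4)


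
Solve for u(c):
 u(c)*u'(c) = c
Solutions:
 u(c) = -sqrt(C1 + c^2)
 u(c) = sqrt(C1 + c^2)


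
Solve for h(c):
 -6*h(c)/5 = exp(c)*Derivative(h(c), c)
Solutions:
 h(c) = C1*exp(6*exp(-c)/5)
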